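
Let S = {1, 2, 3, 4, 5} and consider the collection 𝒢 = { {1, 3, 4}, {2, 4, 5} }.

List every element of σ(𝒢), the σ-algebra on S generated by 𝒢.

Answer: σ(𝒢) = { ∅, {4}, {1, 3}, {2, 5}, {1, 3, 4}, {2, 4, 5}, {1, 2, 3, 5}, S }

Check:
Start: 𝒢 ∪ {∅, S} = { ∅, {1, 3, 4}, {2, 4, 5}, S }.
Pass 1: +2 →
  {1, 3}  = ᶜ of {2, 4, 5}
  {2, 5}  = ᶜ of {1, 3, 4}
  — 6 sets.
Pass 2 adds 1:
  {1, 2, 3, 5}  = {2, 5} ∪ {1, 3}
  — 7 sets.
Pass 3 adds 1:
  {4}  = ᶜ of {1, 2, 3, 5}
  — 8 sets.
Pass 4: stable.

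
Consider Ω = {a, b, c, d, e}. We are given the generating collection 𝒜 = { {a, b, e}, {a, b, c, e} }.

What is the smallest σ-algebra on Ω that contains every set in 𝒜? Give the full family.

Begin from { {}, {a, b, e}, {a, b, c, e}, Ω } (that is, 𝒜 plus ∅ and Ω).
Step 1: +2 →
  {d}  = ᶜ of {a, b, c, e}
  {c, d}  = ᶜ of {a, b, e}
Step 2 adds 1:
  {a, b, d, e}  = {a, b, e} ∪ {d}
Step 3 (1 new):
  {c}  = ᶜ of {a, b, d, e}
Step 4: no new sets; the family is a σ-algebra.

Hence σ(𝒜) has 8 members: { {}, {c}, {d}, {c, d}, {a, b, e}, {a, b, c, e}, {a, b, d, e}, Ω }.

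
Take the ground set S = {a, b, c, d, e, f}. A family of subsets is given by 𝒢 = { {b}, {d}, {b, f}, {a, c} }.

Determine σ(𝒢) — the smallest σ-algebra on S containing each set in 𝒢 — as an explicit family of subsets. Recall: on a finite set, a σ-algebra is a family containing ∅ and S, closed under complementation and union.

Initial family (6 sets): { {}, {b}, {d}, {a, c}, {b, f}, S }.
Iteration 1: 9 new —
  {b, d}  = {d} ∪ {b}
  {a, b, c}  = {a, c} ∪ {b}
  {a, c, d}  = {a, c} ∪ {d}
  {b, d, f}  = {d} ∪ {b, f}
  {a, b, c, f}  = {a, c} ∪ {b, f}
  {a, c, d, e}  = complement {b, f}
  {b, d, e, f}  = complement {a, c}
  {a, b, c, e, f}  = complement {d}
  {a, c, d, e, f}  = complement {b}
  — 15 sets.
Iteration 2. New:
  {d, e}  = complement {a, b, c, f}
  {a, c, e}  = complement {b, d, f}
  {b, e, f}  = complement {a, c, d}
  {d, e, f}  = complement {a, b, c}
  {a, b, c, d}  = {a, b, c} ∪ {a, c, d}
  {a, c, e, f}  = complement {b, d}
  {a, b, c, d, e}  = {a, b, c} ∪ {a, c, d, e}
  {a, b, c, d, f}  = {b, d, f} ∪ {a, b, c}
  — 23 sets.
Iteration 3: 5 new —
  {e}  = complement {a, b, c, d, f}
  {f}  = complement {a, b, c, d, e}
  {e, f}  = complement {a, b, c, d}
  {b, d, e}  = {b} ∪ {d, e}
  {a, b, c, e}  = {a, c, e} ∪ {b}
  — 28 sets.
Iteration 4. New:
  {b, e}  = {b} ∪ {e}
  {d, f}  = complement {a, b, c, e}
  {a, c, f}  = complement {b, d, e}
  {a, c, d, f}  = {f} ∪ {a, c, d}
  — 32 sets.
Iteration 5: no new sets; the family is a σ-algebra.

Hence σ(𝒢) has 32 members: { {}, {b}, {d}, {e}, {f}, {a, c}, {b, d}, {b, e}, {b, f}, {d, e}, {d, f}, {e, f}, {a, b, c}, {a, c, d}, {a, c, e}, {a, c, f}, {b, d, e}, {b, d, f}, {b, e, f}, {d, e, f}, {a, b, c, d}, {a, b, c, e}, {a, b, c, f}, {a, c, d, e}, {a, c, d, f}, {a, c, e, f}, {b, d, e, f}, {a, b, c, d, e}, {a, b, c, d, f}, {a, b, c, e, f}, {a, c, d, e, f}, S }.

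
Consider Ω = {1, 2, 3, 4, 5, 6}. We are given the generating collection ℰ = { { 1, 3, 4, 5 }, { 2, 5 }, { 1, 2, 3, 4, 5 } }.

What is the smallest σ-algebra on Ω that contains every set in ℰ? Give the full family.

Initial family (5 sets): { ∅, { 2, 5 }, { 1, 3, 4, 5 }, { 1, 2, 3, 4, 5 }, Ω }.
Iteration 1: +3 →
  { 6 }  = complement { 1, 2, 3, 4, 5 }
  { 2, 6 }  = complement { 1, 3, 4, 5 }
  { 1, 3, 4, 6 }  = complement { 2, 5 }
Iteration 2: 3 new —
  { 2, 5, 6 }  = { 2, 5 } ∪ { 2, 6 }
  { 1, 2, 3, 4, 6 }  = { 2, 6 } ∪ { 1, 3, 4, 6 }
  { 1, 3, 4, 5, 6 }  = { 1, 3, 4, 5 } ∪ { 1, 3, 4, 6 }
Iteration 3. New:
  { 2 }  = complement { 1, 3, 4, 5, 6 }
  { 5 }  = complement { 1, 2, 3, 4, 6 }
  { 1, 3, 4 }  = complement { 2, 5, 6 }
Iteration 4: 2 new —
  { 5, 6 }  = { 5 } ∪ { 6 }
  { 1, 2, 3, 4 }  = { 1, 3, 4 } ∪ { 2 }
After Iteration 5 the family is unchanged; done.

Hence σ(ℰ) has 16 members: { ∅, { 2 }, { 5 }, { 6 }, { 2, 5 }, { 2, 6 }, { 5, 6 }, { 1, 3, 4 }, { 2, 5, 6 }, { 1, 2, 3, 4 }, { 1, 3, 4, 5 }, { 1, 3, 4, 6 }, { 1, 2, 3, 4, 5 }, { 1, 2, 3, 4, 6 }, { 1, 3, 4, 5, 6 }, Ω }.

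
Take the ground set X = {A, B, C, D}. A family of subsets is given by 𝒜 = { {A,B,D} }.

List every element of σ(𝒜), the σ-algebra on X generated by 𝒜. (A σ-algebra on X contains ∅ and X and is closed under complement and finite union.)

Seed the family with 𝒜 together with ∅ and X: { {}, {A,B,D}, X }.
Pass 1. New:
  {C}  = ᶜ of {A,B,D}
  — 4 sets.
Pass 2: closed — nothing new.

|σ(𝒜)| = 4.  σ(𝒜) = { {}, {C}, {A,B,D}, X }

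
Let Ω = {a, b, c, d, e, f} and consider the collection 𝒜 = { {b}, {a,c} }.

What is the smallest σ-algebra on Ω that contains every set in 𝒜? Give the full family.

σ(𝒜) (8 sets): { {}, {b}, {a,c}, {a,b,c}, {d,e,f}, {b,d,e,f}, {a,c,d,e,f}, Ω }

Derivation:
Take S₀ = 𝒜 ∪ {∅, Ω} = { {}, {b}, {a,c}, Ω }.
Iteration 1. New:
  {a,b,c}  = {b} ∪ {a,c}
  {b,d,e,f}  = {a,c}ᶜ
  {a,c,d,e,f}  = {b}ᶜ
  [7 total]
Iteration 2: 1 new —
  {d,e,f}  = {a,b,c}ᶜ
  [8 total]
Iteration 3: stable.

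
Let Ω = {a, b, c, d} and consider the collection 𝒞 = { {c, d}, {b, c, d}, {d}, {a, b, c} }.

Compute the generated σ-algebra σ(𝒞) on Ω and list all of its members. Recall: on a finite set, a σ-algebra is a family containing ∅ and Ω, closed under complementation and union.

Begin from { ∅, {d}, {c, d}, {a, b, c}, {b, c, d}, Ω } (that is, 𝒞 plus ∅ and Ω).
Pass 1 (2 new):
  {a}  = ᶜ of {b, c, d}
  {a, b}  = ᶜ of {c, d}
Pass 2 adds 3:
  {a, d}  = {d} ∪ {a}
  {a, b, d}  = {d} ∪ {a, b}
  {a, c, d}  = {c, d} ∪ {a}
Pass 3. New:
  {b}  = ᶜ of {a, c, d}
  {c}  = ᶜ of {a, b, d}
  {b, c}  = ᶜ of {a, d}
Pass 4 adds 2:
  {a, c}  = {c} ∪ {a}
  {b, d}  = {d} ∪ {b}
Pass 5 adds nothing — fixpoint reached.

Therefore σ(𝒞) = { ∅, {a}, {b}, {c}, {d}, {a, b}, {a, c}, {a, d}, {b, c}, {b, d}, {c, d}, {a, b, c}, {a, b, d}, {a, c, d}, {b, c, d}, Ω } (|σ(𝒞)| = 16).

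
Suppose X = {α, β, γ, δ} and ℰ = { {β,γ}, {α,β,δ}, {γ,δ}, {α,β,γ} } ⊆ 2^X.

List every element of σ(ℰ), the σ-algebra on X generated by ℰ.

Seed the family with ℰ together with ∅ and X: { ∅, {β,γ}, {γ,δ}, {α,β,γ}, {α,β,δ}, X }.
Iteration 1: +5 →
  {γ}  = {α,β,δ}ᶜ
  {δ}  = {α,β,γ}ᶜ
  {α,β}  = {γ,δ}ᶜ
  {α,δ}  = {β,γ}ᶜ
  {β,γ,δ}  = {γ,δ} ∪ {β,γ}
Iteration 2 adds 2:
  {α}  = {β,γ,δ}ᶜ
  {α,γ,δ}  = {γ,δ} ∪ {α,δ}
Iteration 3: +2 →
  {β}  = {α,γ,δ}ᶜ
  {α,γ}  = {γ} ∪ {α}
Iteration 4 (1 new):
  {β,δ}  = {α,γ}ᶜ
Iteration 5 adds nothing — fixpoint reached.

Therefore σ(ℰ) = { ∅, {α}, {β}, {γ}, {δ}, {α,β}, {α,γ}, {α,δ}, {β,γ}, {β,δ}, {γ,δ}, {α,β,γ}, {α,β,δ}, {α,γ,δ}, {β,γ,δ}, X } (|σ(ℰ)| = 16).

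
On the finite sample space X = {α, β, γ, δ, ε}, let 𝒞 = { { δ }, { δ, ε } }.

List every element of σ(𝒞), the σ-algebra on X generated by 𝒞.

Answer: σ(𝒞) = { ∅, { δ }, { ε }, { δ, ε }, { α, β, γ }, { α, β, γ, δ }, { α, β, γ, ε }, X }

Derivation:
Start: 𝒞 ∪ {∅, X} = { ∅, { δ }, { δ, ε }, X }.
Round 1 (2 new):
  { α, β, γ }  = X∖{ δ, ε }
  { α, β, γ, ε }  = X∖{ δ }
  (now 6)
Round 2: +1 →
  { α, β, γ, δ }  = { α, β, γ } ∪ { δ }
  (now 7)
Round 3 (1 new):
  { ε }  = X∖{ α, β, γ, δ }
  (now 8)
After Round 4 the family is unchanged; done.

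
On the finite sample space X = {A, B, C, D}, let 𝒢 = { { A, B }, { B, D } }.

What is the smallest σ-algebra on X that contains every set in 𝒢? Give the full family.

σ(𝒢) (16 sets): { ∅, { A }, { B }, { C }, { D }, { A, B }, { A, C }, { A, D }, { B, C }, { B, D }, { C, D }, { A, B, C }, { A, B, D }, { A, C, D }, { B, C, D }, X }

Trace:
Seed the family with 𝒢 together with ∅ and X: { ∅, { A, B }, { B, D }, X }.
Step 1. New:
  { A, C }  = X∖{ B, D }
  { C, D }  = X∖{ A, B }
  { A, B, D }  = { A, B } ∪ { B, D }
Step 2 adds 4:
  { C }  = X∖{ A, B, D }
  { A, B, C }  = { A, B } ∪ { A, C }
  { A, C, D }  = { C, D } ∪ { A, C }
  { B, C, D }  = { C, D } ∪ { B, D }
Step 3 adds 3:
  { A }  = X∖{ B, C, D }
  { B }  = X∖{ A, C, D }
  { D }  = X∖{ A, B, C }
Step 4 adds 2:
  { A, D }  = { D } ∪ { A }
  { B, C }  = { C } ∪ { B }
Step 5: already closed under ᶜ and ∪.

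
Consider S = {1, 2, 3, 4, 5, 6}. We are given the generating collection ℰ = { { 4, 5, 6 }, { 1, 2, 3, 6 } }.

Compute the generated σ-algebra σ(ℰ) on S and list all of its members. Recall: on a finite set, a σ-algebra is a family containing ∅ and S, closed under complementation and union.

|σ(ℰ)| = 8.  σ(ℰ) = { {}, { 6 }, { 4, 5 }, { 1, 2, 3 }, { 4, 5, 6 }, { 1, 2, 3, 6 }, { 1, 2, 3, 4, 5 }, S }

Working:
Take S₀ = ℰ ∪ {∅, S} = { {}, { 4, 5, 6 }, { 1, 2, 3, 6 }, S }.
Step 1: +2 →
  { 4, 5 }  = ᶜ of { 1, 2, 3, 6 }
  { 1, 2, 3 }  = ᶜ of { 4, 5, 6 }
  (now 6)
Step 2 adds 1:
  { 1, 2, 3, 4, 5 }  = { 4, 5 } ∪ { 1, 2, 3 }
  (now 7)
Step 3 (1 new):
  { 6 }  = ᶜ of { 1, 2, 3, 4, 5 }
  (now 8)
After Step 4 the family is unchanged; done.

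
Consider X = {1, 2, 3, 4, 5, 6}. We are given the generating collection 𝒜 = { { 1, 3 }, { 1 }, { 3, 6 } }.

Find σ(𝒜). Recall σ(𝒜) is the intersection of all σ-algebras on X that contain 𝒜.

|σ(𝒜)| = 16.  σ(𝒜) = { {  }, { 1 }, { 3 }, { 6 }, { 1, 3 }, { 1, 6 }, { 3, 6 }, { 1, 3, 6 }, { 2, 4, 5 }, { 1, 2, 4, 5 }, { 2, 3, 4, 5 }, { 2, 4, 5, 6 }, { 1, 2, 3, 4, 5 }, { 1, 2, 4, 5, 6 }, { 2, 3, 4, 5, 6 }, X }

Working:
Take S₀ = 𝒜 ∪ {∅, X} = { {  }, { 1 }, { 1, 3 }, { 3, 6 }, X }.
Iteration 1. New:
  { 1, 3, 6 }  = { 1, 3 } ∪ { 3, 6 }
  { 1, 2, 4, 5 }  = X∖{ 3, 6 }
  { 2, 4, 5, 6 }  = X∖{ 1, 3 }
  { 2, 3, 4, 5, 6 }  = X∖{ 1 }
  (now 9)
Iteration 2: 3 new —
  { 2, 4, 5 }  = X∖{ 1, 3, 6 }
  { 1, 2, 3, 4, 5 }  = { 1, 2, 4, 5 } ∪ { 1, 3 }
  { 1, 2, 4, 5, 6 }  = { 1, 2, 4, 5 } ∪ { 2, 4, 5, 6 }
  (now 12)
Iteration 3: +2 →
  { 3 }  = X∖{ 1, 2, 4, 5, 6 }
  { 6 }  = X∖{ 1, 2, 3, 4, 5 }
  (now 14)
Iteration 4: 2 new —
  { 1, 6 }  = { 1 } ∪ { 6 }
  { 2, 3, 4, 5 }  = { 3 } ∪ { 2, 4, 5 }
  (now 16)
Iteration 5: already closed under ᶜ and ∪.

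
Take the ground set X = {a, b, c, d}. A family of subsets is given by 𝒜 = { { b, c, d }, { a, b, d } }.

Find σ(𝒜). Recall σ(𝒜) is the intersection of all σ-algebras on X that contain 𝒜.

Initial family (4 sets): { ∅, { a, b, d }, { b, c, d }, X }.
Pass 1: +2 →
  { a }  = X∖{ b, c, d }
  { c }  = X∖{ a, b, d }
  |family| = 6
Pass 2: 1 new —
  { a, c }  = { c } ∪ { a }
  |family| = 7
Pass 3: +1 →
  { b, d }  = X∖{ a, c }
  |family| = 8
After Pass 4 the family is unchanged; done.

|σ(𝒜)| = 8.  σ(𝒜) = { ∅, { a }, { c }, { a, c }, { b, d }, { a, b, d }, { b, c, d }, X }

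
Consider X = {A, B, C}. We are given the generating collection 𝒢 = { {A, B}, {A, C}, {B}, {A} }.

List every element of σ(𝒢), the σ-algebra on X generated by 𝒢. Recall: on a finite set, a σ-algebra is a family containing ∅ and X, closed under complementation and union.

Begin from { {}, {A}, {B}, {A, B}, {A, C}, X } (that is, 𝒢 plus ∅ and X).
Pass 1. New:
  {C}  = complement {A, B}
  {B, C}  = complement {A}
  [8 total]
Pass 2: already closed under ᶜ and ∪.

Therefore σ(𝒢) = { {}, {A}, {B}, {C}, {A, B}, {A, C}, {B, C}, X } (|σ(𝒢)| = 8).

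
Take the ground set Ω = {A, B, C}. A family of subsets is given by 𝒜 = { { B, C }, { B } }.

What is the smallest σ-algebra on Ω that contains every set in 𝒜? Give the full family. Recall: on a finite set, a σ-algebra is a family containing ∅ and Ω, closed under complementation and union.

Initial family (4 sets): { {}, { B }, { B, C }, Ω }.
Iteration 1: 2 new —
  { A }  = ᶜ of { B, C }
  { A, C }  = ᶜ of { B }
  |family| = 6
Iteration 2: +1 →
  { A, B }  = { B } ∪ { A }
  |family| = 7
Iteration 3. New:
  { C }  = ᶜ of { A, B }
  |family| = 8
After Iteration 4 the family is unchanged; done.

Hence σ(𝒜) has 8 members: { {}, { A }, { B }, { C }, { A, B }, { A, C }, { B, C }, Ω }.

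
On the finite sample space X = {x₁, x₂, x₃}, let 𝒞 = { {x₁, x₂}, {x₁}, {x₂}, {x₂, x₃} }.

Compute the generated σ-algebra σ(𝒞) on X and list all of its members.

Start: 𝒞 ∪ {∅, X} = { ∅, {x₁}, {x₂}, {x₁, x₂}, {x₂, x₃}, X }.
Iteration 1 (2 new):
  {x₃}  = complement {x₁, x₂}
  {x₁, x₃}  = complement {x₂}
  — 8 sets.
Iteration 2 adds nothing — fixpoint reached.

|σ(𝒞)| = 8.  σ(𝒞) = { ∅, {x₁}, {x₂}, {x₃}, {x₁, x₂}, {x₁, x₃}, {x₂, x₃}, X }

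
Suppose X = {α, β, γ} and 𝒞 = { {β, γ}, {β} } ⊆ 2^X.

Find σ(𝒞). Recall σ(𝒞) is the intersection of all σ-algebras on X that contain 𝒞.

|σ(𝒞)| = 8.  σ(𝒞) = { ∅, {α}, {β}, {γ}, {α, β}, {α, γ}, {β, γ}, X }

Trace:
Start: 𝒞 ∪ {∅, X} = { ∅, {β}, {β, γ}, X }.
Pass 1: +2 →
  {α}  = {β, γ}ᶜ
  {α, γ}  = {β}ᶜ
  [6 total]
Pass 2 adds 1:
  {α, β}  = {β} ∪ {α}
  [7 total]
Pass 3. New:
  {γ}  = {α, β}ᶜ
  [8 total]
Pass 4: closed — nothing new.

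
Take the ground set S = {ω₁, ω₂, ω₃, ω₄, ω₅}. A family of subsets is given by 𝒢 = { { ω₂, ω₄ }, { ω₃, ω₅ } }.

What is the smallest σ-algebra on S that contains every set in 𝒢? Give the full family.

Start: 𝒢 ∪ {∅, S} = { {  }, { ω₂, ω₄ }, { ω₃, ω₅ }, S }.
Pass 1: +3 →
  { ω₁, ω₂, ω₄ }  = { ω₃, ω₅ }ᶜ
  { ω₁, ω₃, ω₅ }  = { ω₂, ω₄ }ᶜ
  { ω₂, ω₃, ω₄, ω₅ }  = { ω₃, ω₅ } ∪ { ω₂, ω₄ }
  — 7 sets.
Pass 2 adds 1:
  { ω₁ }  = { ω₂, ω₃, ω₄, ω₅ }ᶜ
  — 8 sets.
Pass 3: stable.

σ(𝒢) = { {  }, { ω₁ }, { ω₂, ω₄ }, { ω₃, ω₅ }, { ω₁, ω₂, ω₄ }, { ω₁, ω₃, ω₅ }, { ω₂, ω₃, ω₄, ω₅ }, S }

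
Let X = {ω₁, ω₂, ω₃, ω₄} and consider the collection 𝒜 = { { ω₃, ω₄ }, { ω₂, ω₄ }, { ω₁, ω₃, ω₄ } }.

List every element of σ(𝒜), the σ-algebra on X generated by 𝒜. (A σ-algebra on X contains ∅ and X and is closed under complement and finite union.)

Take S₀ = 𝒜 ∪ {∅, X} = { {  }, { ω₂, ω₄ }, { ω₃, ω₄ }, { ω₁, ω₃, ω₄ }, X }.
Step 1: 4 new —
  { ω₂ }  = complement { ω₁, ω₃, ω₄ }
  { ω₁, ω₂ }  = complement { ω₃, ω₄ }
  { ω₁, ω₃ }  = complement { ω₂, ω₄ }
  { ω₂, ω₃, ω₄ }  = { ω₃, ω₄ } ∪ { ω₂, ω₄ }
  (now 9)
Step 2: +3 →
  { ω₁ }  = complement { ω₂, ω₃, ω₄ }
  { ω₁, ω₂, ω₃ }  = { ω₁, ω₂ } ∪ { ω₁, ω₃ }
  { ω₁, ω₂, ω₄ }  = { ω₁, ω₂ } ∪ { ω₂, ω₄ }
  (now 12)
Step 3: +2 →
  { ω₃ }  = complement { ω₁, ω₂, ω₄ }
  { ω₄ }  = complement { ω₁, ω₂, ω₃ }
  (now 14)
Step 4 adds 2:
  { ω₁, ω₄ }  = { ω₄ } ∪ { ω₁ }
  { ω₂, ω₃ }  = { ω₃ } ∪ { ω₂ }
  (now 16)
After Step 5 the family is unchanged; done.

Therefore σ(𝒜) = { {  }, { ω₁ }, { ω₂ }, { ω₃ }, { ω₄ }, { ω₁, ω₂ }, { ω₁, ω₃ }, { ω₁, ω₄ }, { ω₂, ω₃ }, { ω₂, ω₄ }, { ω₃, ω₄ }, { ω₁, ω₂, ω₃ }, { ω₁, ω₂, ω₄ }, { ω₁, ω₃, ω₄ }, { ω₂, ω₃, ω₄ }, X } (|σ(𝒜)| = 16).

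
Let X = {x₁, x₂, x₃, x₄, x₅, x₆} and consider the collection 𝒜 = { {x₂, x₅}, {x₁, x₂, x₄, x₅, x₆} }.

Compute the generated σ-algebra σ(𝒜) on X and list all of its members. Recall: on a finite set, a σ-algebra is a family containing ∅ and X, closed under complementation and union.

Seed the family with 𝒜 together with ∅ and X: { ∅, {x₂, x₅}, {x₁, x₂, x₄, x₅, x₆}, X }.
Iteration 1 (2 new):
  {x₃}  = ᶜ of {x₁, x₂, x₄, x₅, x₆}
  {x₁, x₃, x₄, x₆}  = ᶜ of {x₂, x₅}
  [6 total]
Iteration 2: +1 →
  {x₂, x₃, x₅}  = {x₃} ∪ {x₂, x₅}
  [7 total]
Iteration 3. New:
  {x₁, x₄, x₆}  = ᶜ of {x₂, x₃, x₅}
  [8 total]
Iteration 4: already closed under ᶜ and ∪.

Hence σ(𝒜) has 8 members: { ∅, {x₃}, {x₂, x₅}, {x₁, x₄, x₆}, {x₂, x₃, x₅}, {x₁, x₃, x₄, x₆}, {x₁, x₂, x₄, x₅, x₆}, X }.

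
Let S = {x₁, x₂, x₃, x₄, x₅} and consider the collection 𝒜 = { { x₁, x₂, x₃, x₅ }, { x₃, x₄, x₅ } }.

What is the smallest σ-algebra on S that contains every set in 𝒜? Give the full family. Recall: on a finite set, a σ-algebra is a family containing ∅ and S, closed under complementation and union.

Begin from { {  }, { x₃, x₄, x₅ }, { x₁, x₂, x₃, x₅ }, S } (that is, 𝒜 plus ∅ and S).
Iteration 1. New:
  { x₄ }  = { x₁, x₂, x₃, x₅ }ᶜ
  { x₁, x₂ }  = { x₃, x₄, x₅ }ᶜ
  — 6 sets.
Iteration 2: 1 new —
  { x₁, x₂, x₄ }  = { x₁, x₂ } ∪ { x₄ }
  — 7 sets.
Iteration 3: 1 new —
  { x₃, x₅ }  = { x₁, x₂, x₄ }ᶜ
  — 8 sets.
Iteration 4: closed — nothing new.

|σ(𝒜)| = 8.  σ(𝒜) = { {  }, { x₄ }, { x₁, x₂ }, { x₃, x₅ }, { x₁, x₂, x₄ }, { x₃, x₄, x₅ }, { x₁, x₂, x₃, x₅ }, S }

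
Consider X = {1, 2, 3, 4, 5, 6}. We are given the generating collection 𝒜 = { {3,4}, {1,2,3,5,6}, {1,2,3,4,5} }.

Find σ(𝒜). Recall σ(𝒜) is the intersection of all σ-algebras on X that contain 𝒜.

Take S₀ = 𝒜 ∪ {∅, X} = { ∅, {3,4}, {1,2,3,4,5}, {1,2,3,5,6}, X }.
Round 1: +3 →
  {4}  = ᶜ of {1,2,3,5,6}
  {6}  = ᶜ of {1,2,3,4,5}
  {1,2,5,6}  = ᶜ of {3,4}
Round 2 (3 new):
  {4,6}  = {6} ∪ {4}
  {3,4,6}  = {6} ∪ {3,4}
  {1,2,4,5,6}  = {4} ∪ {1,2,5,6}
Round 3. New:
  {3}  = ᶜ of {1,2,4,5,6}
  {1,2,5}  = ᶜ of {3,4,6}
  {1,2,3,5}  = ᶜ of {4,6}
Round 4. New:
  {3,6}  = {3} ∪ {6}
  {1,2,4,5}  = {1,2,5} ∪ {4}
Round 5 adds nothing — fixpoint reached.

Hence σ(𝒜) has 16 members: { ∅, {3}, {4}, {6}, {3,4}, {3,6}, {4,6}, {1,2,5}, {3,4,6}, {1,2,3,5}, {1,2,4,5}, {1,2,5,6}, {1,2,3,4,5}, {1,2,3,5,6}, {1,2,4,5,6}, X }.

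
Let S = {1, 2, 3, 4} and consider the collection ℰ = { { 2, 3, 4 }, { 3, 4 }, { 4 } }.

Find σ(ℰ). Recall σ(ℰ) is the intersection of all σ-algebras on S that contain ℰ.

Take S₀ = ℰ ∪ {∅, S} = { {}, { 4 }, { 3, 4 }, { 2, 3, 4 }, S }.
Round 1: 3 new —
  { 1 }  = complement { 2, 3, 4 }
  { 1, 2 }  = complement { 3, 4 }
  { 1, 2, 3 }  = complement { 4 }
Round 2. New:
  { 1, 4 }  = { 4 } ∪ { 1 }
  { 1, 2, 4 }  = { 4 } ∪ { 1, 2 }
  { 1, 3, 4 }  = { 3, 4 } ∪ { 1 }
Round 3 (3 new):
  { 2 }  = complement { 1, 3, 4 }
  { 3 }  = complement { 1, 2, 4 }
  { 2, 3 }  = complement { 1, 4 }
Round 4 (2 new):
  { 1, 3 }  = { 3 } ∪ { 1 }
  { 2, 4 }  = { 4 } ∪ { 2 }
Round 5 adds nothing — fixpoint reached.

|σ(ℰ)| = 16.  σ(ℰ) = { {}, { 1 }, { 2 }, { 3 }, { 4 }, { 1, 2 }, { 1, 3 }, { 1, 4 }, { 2, 3 }, { 2, 4 }, { 3, 4 }, { 1, 2, 3 }, { 1, 2, 4 }, { 1, 3, 4 }, { 2, 3, 4 }, S }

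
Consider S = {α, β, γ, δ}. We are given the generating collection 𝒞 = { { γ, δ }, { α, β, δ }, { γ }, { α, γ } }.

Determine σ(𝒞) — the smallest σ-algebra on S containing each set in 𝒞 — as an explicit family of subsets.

Start: 𝒞 ∪ {∅, S} = { {}, { γ }, { α, γ }, { γ, δ }, { α, β, δ }, S }.
Step 1: +3 →
  { α, β }  = ᶜ of { γ, δ }
  { β, δ }  = ᶜ of { α, γ }
  { α, γ, δ }  = { γ, δ } ∪ { α, γ }
  — 9 sets.
Step 2: +3 →
  { β }  = ᶜ of { α, γ, δ }
  { α, β, γ }  = { α, β } ∪ { γ }
  { β, γ, δ }  = { γ, δ } ∪ { β, δ }
  — 12 sets.
Step 3 (3 new):
  { α }  = ᶜ of { β, γ, δ }
  { δ }  = ᶜ of { α, β, γ }
  { β, γ }  = { γ } ∪ { β }
  — 15 sets.
Step 4: +1 →
  { α, δ }  = ᶜ of { β, γ }
  — 16 sets.
Step 5 adds nothing — fixpoint reached.

|σ(𝒞)| = 16.  σ(𝒞) = { {}, { α }, { β }, { γ }, { δ }, { α, β }, { α, γ }, { α, δ }, { β, γ }, { β, δ }, { γ, δ }, { α, β, γ }, { α, β, δ }, { α, γ, δ }, { β, γ, δ }, S }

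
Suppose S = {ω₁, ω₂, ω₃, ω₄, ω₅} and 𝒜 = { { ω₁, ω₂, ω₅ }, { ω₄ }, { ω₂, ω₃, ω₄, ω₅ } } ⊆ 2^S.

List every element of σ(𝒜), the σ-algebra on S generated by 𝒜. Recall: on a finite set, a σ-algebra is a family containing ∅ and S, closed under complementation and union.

σ(𝒜) (16 sets): { {}, { ω₁ }, { ω₃ }, { ω₄ }, { ω₁, ω₃ }, { ω₁, ω₄ }, { ω₂, ω₅ }, { ω₃, ω₄ }, { ω₁, ω₂, ω₅ }, { ω₁, ω₃, ω₄ }, { ω₂, ω₃, ω₅ }, { ω₂, ω₄, ω₅ }, { ω₁, ω₂, ω₃, ω₅ }, { ω₁, ω₂, ω₄, ω₅ }, { ω₂, ω₃, ω₄, ω₅ }, S }

Derivation:
Seed the family with 𝒜 together with ∅ and S: { {}, { ω₄ }, { ω₁, ω₂, ω₅ }, { ω₂, ω₃, ω₄, ω₅ }, S }.
Step 1. New:
  { ω₁ }  = ᶜ of { ω₂, ω₃, ω₄, ω₅ }
  { ω₃, ω₄ }  = ᶜ of { ω₁, ω₂, ω₅ }
  { ω₁, ω₂, ω₃, ω₅ }  = ᶜ of { ω₄ }
  { ω₁, ω₂, ω₄, ω₅ }  = { ω₁, ω₂, ω₅ } ∪ { ω₄ }
Step 2: 3 new —
  { ω₃ }  = ᶜ of { ω₁, ω₂, ω₄, ω₅ }
  { ω₁, ω₄ }  = { ω₄ } ∪ { ω₁ }
  { ω₁, ω₃, ω₄ }  = { ω₃, ω₄ } ∪ { ω₁ }
Step 3: +3 →
  { ω₁, ω₃ }  = { ω₃ } ∪ { ω₁ }
  { ω₂, ω₅ }  = ᶜ of { ω₁, ω₃, ω₄ }
  { ω₂, ω₃, ω₅ }  = ᶜ of { ω₁, ω₄ }
Step 4: +1 →
  { ω₂, ω₄, ω₅ }  = ᶜ of { ω₁, ω₃ }
After Step 5 the family is unchanged; done.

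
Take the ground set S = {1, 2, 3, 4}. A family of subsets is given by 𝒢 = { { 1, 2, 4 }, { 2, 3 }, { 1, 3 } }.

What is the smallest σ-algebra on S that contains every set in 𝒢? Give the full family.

Start: 𝒢 ∪ {∅, S} = { {  }, { 1, 3 }, { 2, 3 }, { 1, 2, 4 }, S }.
Pass 1: 4 new —
  { 3 }  = ᶜ of { 1, 2, 4 }
  { 1, 4 }  = ᶜ of { 2, 3 }
  { 2, 4 }  = ᶜ of { 1, 3 }
  { 1, 2, 3 }  = { 2, 3 } ∪ { 1, 3 }
  [9 total]
Pass 2: 3 new —
  { 4 }  = ᶜ of { 1, 2, 3 }
  { 1, 3, 4 }  = { 3 } ∪ { 1, 4 }
  { 2, 3, 4 }  = { 3 } ∪ { 2, 4 }
  [12 total]
Pass 3 (3 new):
  { 1 }  = ᶜ of { 2, 3, 4 }
  { 2 }  = ᶜ of { 1, 3, 4 }
  { 3, 4 }  = { 3 } ∪ { 4 }
  [15 total]
Pass 4: +1 →
  { 1, 2 }  = ᶜ of { 3, 4 }
  [16 total]
Pass 5: no new sets; the family is a σ-algebra.

σ(𝒢) = { {  }, { 1 }, { 2 }, { 3 }, { 4 }, { 1, 2 }, { 1, 3 }, { 1, 4 }, { 2, 3 }, { 2, 4 }, { 3, 4 }, { 1, 2, 3 }, { 1, 2, 4 }, { 1, 3, 4 }, { 2, 3, 4 }, S }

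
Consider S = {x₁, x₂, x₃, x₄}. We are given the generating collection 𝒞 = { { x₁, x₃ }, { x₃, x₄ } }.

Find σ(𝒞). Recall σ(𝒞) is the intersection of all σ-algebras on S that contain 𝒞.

|σ(𝒞)| = 16.  σ(𝒞) = { {}, { x₁ }, { x₂ }, { x₃ }, { x₄ }, { x₁, x₂ }, { x₁, x₃ }, { x₁, x₄ }, { x₂, x₃ }, { x₂, x₄ }, { x₃, x₄ }, { x₁, x₂, x₃ }, { x₁, x₂, x₄ }, { x₁, x₃, x₄ }, { x₂, x₃, x₄ }, S }

Derivation:
Start: 𝒞 ∪ {∅, S} = { {}, { x₁, x₃ }, { x₃, x₄ }, S }.
Round 1 adds 3:
  { x₁, x₂ }  = { x₃, x₄ }ᶜ
  { x₂, x₄ }  = { x₁, x₃ }ᶜ
  { x₁, x₃, x₄ }  = { x₁, x₃ } ∪ { x₃, x₄ }
  [7 total]
Round 2. New:
  { x₂ }  = { x₁, x₃, x₄ }ᶜ
  { x₁, x₂, x₃ }  = { x₁, x₂ } ∪ { x₁, x₃ }
  { x₁, x₂, x₄ }  = { x₁, x₂ } ∪ { x₂, x₄ }
  { x₂, x₃, x₄ }  = { x₃, x₄ } ∪ { x₂, x₄ }
  [11 total]
Round 3: +3 →
  { x₁ }  = { x₂, x₃, x₄ }ᶜ
  { x₃ }  = { x₁, x₂, x₄ }ᶜ
  { x₄ }  = { x₁, x₂, x₃ }ᶜ
  [14 total]
Round 4. New:
  { x₁, x₄ }  = { x₄ } ∪ { x₁ }
  { x₂, x₃ }  = { x₃ } ∪ { x₂ }
  [16 total]
Round 5: stable.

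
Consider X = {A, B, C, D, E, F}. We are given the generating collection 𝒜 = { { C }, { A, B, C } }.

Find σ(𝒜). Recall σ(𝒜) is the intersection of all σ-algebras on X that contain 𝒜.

Take S₀ = 𝒜 ∪ {∅, X} = { {  }, { C }, { A, B, C }, X }.
Iteration 1: +2 →
  { D, E, F }  = complement { A, B, C }
  { A, B, D, E, F }  = complement { C }
  — 6 sets.
Iteration 2 (1 new):
  { C, D, E, F }  = { C } ∪ { D, E, F }
  — 7 sets.
Iteration 3. New:
  { A, B }  = complement { C, D, E, F }
  — 8 sets.
Iteration 4 adds nothing — fixpoint reached.

σ(𝒜) = { {  }, { C }, { A, B }, { A, B, C }, { D, E, F }, { C, D, E, F }, { A, B, D, E, F }, X }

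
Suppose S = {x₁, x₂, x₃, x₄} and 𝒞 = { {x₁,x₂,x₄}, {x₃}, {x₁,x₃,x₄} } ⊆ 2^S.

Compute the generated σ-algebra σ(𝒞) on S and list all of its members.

Initial family (5 sets): { {}, {x₃}, {x₁,x₂,x₄}, {x₁,x₃,x₄}, S }.
Step 1 (1 new):
  {x₂}  = {x₁,x₃,x₄}ᶜ
Step 2. New:
  {x₂,x₃}  = {x₃} ∪ {x₂}
Step 3 adds 1:
  {x₁,x₄}  = {x₂,x₃}ᶜ
Step 4: already closed under ᶜ and ∪.

|σ(𝒞)| = 8.  σ(𝒞) = { {}, {x₂}, {x₃}, {x₁,x₄}, {x₂,x₃}, {x₁,x₂,x₄}, {x₁,x₃,x₄}, S }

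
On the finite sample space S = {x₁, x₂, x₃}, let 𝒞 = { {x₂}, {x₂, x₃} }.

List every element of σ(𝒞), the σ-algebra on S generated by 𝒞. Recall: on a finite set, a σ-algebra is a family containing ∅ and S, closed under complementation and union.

σ(𝒞) (8 sets): { {}, {x₁}, {x₂}, {x₃}, {x₁, x₂}, {x₁, x₃}, {x₂, x₃}, S }

Derivation:
Initial family (4 sets): { {}, {x₂}, {x₂, x₃}, S }.
Step 1. New:
  {x₁}  = complement {x₂, x₃}
  {x₁, x₃}  = complement {x₂}
  (now 6)
Step 2 adds 1:
  {x₁, x₂}  = {x₂} ∪ {x₁}
  (now 7)
Step 3. New:
  {x₃}  = complement {x₁, x₂}
  (now 8)
Step 4 adds nothing — fixpoint reached.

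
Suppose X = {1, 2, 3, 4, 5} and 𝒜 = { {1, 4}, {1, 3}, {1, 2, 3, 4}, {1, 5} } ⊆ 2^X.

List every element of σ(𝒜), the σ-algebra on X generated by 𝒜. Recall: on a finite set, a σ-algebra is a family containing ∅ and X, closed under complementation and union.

|σ(𝒜)| = 32.  σ(𝒜) = { ∅, {1}, {2}, {3}, {4}, {5}, {1, 2}, {1, 3}, {1, 4}, {1, 5}, {2, 3}, {2, 4}, {2, 5}, {3, 4}, {3, 5}, {4, 5}, {1, 2, 3}, {1, 2, 4}, {1, 2, 5}, {1, 3, 4}, {1, 3, 5}, {1, 4, 5}, {2, 3, 4}, {2, 3, 5}, {2, 4, 5}, {3, 4, 5}, {1, 2, 3, 4}, {1, 2, 3, 5}, {1, 2, 4, 5}, {1, 3, 4, 5}, {2, 3, 4, 5}, X }

Trace:
Take S₀ = 𝒜 ∪ {∅, X} = { ∅, {1, 3}, {1, 4}, {1, 5}, {1, 2, 3, 4}, X }.
Round 1: +7 →
  {5}  = ᶜ of {1, 2, 3, 4}
  {1, 3, 4}  = {1, 4} ∪ {1, 3}
  {1, 3, 5}  = {1, 3} ∪ {1, 5}
  {1, 4, 5}  = {1, 4} ∪ {1, 5}
  {2, 3, 4}  = ᶜ of {1, 5}
  {2, 3, 5}  = ᶜ of {1, 4}
  {2, 4, 5}  = ᶜ of {1, 3}
  |family| = 13
Round 2: 7 new —
  {2, 3}  = ᶜ of {1, 4, 5}
  {2, 4}  = ᶜ of {1, 3, 5}
  {2, 5}  = ᶜ of {1, 3, 4}
  {1, 2, 3, 5}  = {1, 3, 5} ∪ {2, 3, 5}
  {1, 2, 4, 5}  = {1, 4, 5} ∪ {2, 4, 5}
  {1, 3, 4, 5}  = {1, 4, 5} ∪ {1, 3, 5}
  {2, 3, 4, 5}  = {2, 3, 4} ∪ {5}
  |family| = 20
Round 3: +7 →
  {1}  = ᶜ of {2, 3, 4, 5}
  {2}  = ᶜ of {1, 3, 4, 5}
  {3}  = ᶜ of {1, 2, 4, 5}
  {4}  = ᶜ of {1, 2, 3, 5}
  {1, 2, 3}  = {1, 3} ∪ {2, 3}
  {1, 2, 4}  = {1, 4} ∪ {2, 4}
  {1, 2, 5}  = {2, 5} ∪ {1, 5}
  |family| = 27
Round 4: 4 new —
  {1, 2}  = {2} ∪ {1}
  {3, 4}  = ᶜ of {1, 2, 5}
  {3, 5}  = ᶜ of {1, 2, 4}
  {4, 5}  = ᶜ of {1, 2, 3}
  |family| = 31
Round 5 (1 new):
  {3, 4, 5}  = ᶜ of {1, 2}
  |family| = 32
Round 6: already closed under ᶜ and ∪.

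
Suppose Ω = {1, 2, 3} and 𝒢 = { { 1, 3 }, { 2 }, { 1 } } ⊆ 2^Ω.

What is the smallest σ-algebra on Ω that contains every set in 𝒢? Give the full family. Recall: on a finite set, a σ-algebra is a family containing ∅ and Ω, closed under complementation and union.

Initial family (5 sets): { {}, { 1 }, { 2 }, { 1, 3 }, Ω }.
Iteration 1 adds 2:
  { 1, 2 }  = { 2 } ∪ { 1 }
  { 2, 3 }  = ᶜ of { 1 }
Iteration 2: +1 →
  { 3 }  = ᶜ of { 1, 2 }
Iteration 3: closed — nothing new.

Therefore σ(𝒢) = { {}, { 1 }, { 2 }, { 3 }, { 1, 2 }, { 1, 3 }, { 2, 3 }, Ω } (|σ(𝒢)| = 8).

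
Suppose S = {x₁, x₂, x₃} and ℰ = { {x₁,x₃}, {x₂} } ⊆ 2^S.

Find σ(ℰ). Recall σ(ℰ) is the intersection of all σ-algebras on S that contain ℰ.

Start: ℰ ∪ {∅, S} = { {}, {x₂}, {x₁,x₃}, S }.
Pass 1: already closed under ᶜ and ∪.

Therefore σ(ℰ) = { {}, {x₂}, {x₁,x₃}, S } (|σ(ℰ)| = 4).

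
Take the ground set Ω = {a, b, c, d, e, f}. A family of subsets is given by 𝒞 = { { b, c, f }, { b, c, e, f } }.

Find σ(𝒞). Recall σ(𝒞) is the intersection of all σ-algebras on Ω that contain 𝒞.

σ(𝒞) (8 sets): { {  }, { e }, { a, d }, { a, d, e }, { b, c, f }, { b, c, e, f }, { a, b, c, d, f }, Ω }

Check:
Take S₀ = 𝒞 ∪ {∅, Ω} = { {  }, { b, c, f }, { b, c, e, f }, Ω }.
Pass 1: 2 new —
  { a, d }  = ᶜ of { b, c, e, f }
  { a, d, e }  = ᶜ of { b, c, f }
Pass 2 (1 new):
  { a, b, c, d, f }  = { a, d } ∪ { b, c, f }
Pass 3 adds 1:
  { e }  = ᶜ of { a, b, c, d, f }
Pass 4: stable.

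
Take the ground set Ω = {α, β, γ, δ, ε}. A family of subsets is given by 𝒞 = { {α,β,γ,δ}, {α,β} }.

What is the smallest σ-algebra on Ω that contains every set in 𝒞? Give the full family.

σ(𝒞) (8 sets): { {}, {ε}, {α,β}, {γ,δ}, {α,β,ε}, {γ,δ,ε}, {α,β,γ,δ}, Ω }

Trace:
Take S₀ = 𝒞 ∪ {∅, Ω} = { {}, {α,β}, {α,β,γ,δ}, Ω }.
Step 1 adds 2:
  {ε}  = ᶜ of {α,β,γ,δ}
  {γ,δ,ε}  = ᶜ of {α,β}
  — 6 sets.
Step 2: +1 →
  {α,β,ε}  = {α,β} ∪ {ε}
  — 7 sets.
Step 3 (1 new):
  {γ,δ}  = ᶜ of {α,β,ε}
  — 8 sets.
After Step 4 the family is unchanged; done.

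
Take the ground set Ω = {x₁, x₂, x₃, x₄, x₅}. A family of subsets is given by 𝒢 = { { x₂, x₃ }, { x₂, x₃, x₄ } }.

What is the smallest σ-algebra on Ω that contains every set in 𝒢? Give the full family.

Start: 𝒢 ∪ {∅, Ω} = { ∅, { x₂, x₃ }, { x₂, x₃, x₄ }, Ω }.
Step 1. New:
  { x₁, x₅ }  = { x₂, x₃, x₄ }ᶜ
  { x₁, x₄, x₅ }  = { x₂, x₃ }ᶜ
Step 2: +1 →
  { x₁, x₂, x₃, x₅ }  = { x₂, x₃ } ∪ { x₁, x₅ }
Step 3. New:
  { x₄ }  = { x₁, x₂, x₃, x₅ }ᶜ
After Step 4 the family is unchanged; done.

Therefore σ(𝒢) = { ∅, { x₄ }, { x₁, x₅ }, { x₂, x₃ }, { x₁, x₄, x₅ }, { x₂, x₃, x₄ }, { x₁, x₂, x₃, x₅ }, Ω } (|σ(𝒢)| = 8).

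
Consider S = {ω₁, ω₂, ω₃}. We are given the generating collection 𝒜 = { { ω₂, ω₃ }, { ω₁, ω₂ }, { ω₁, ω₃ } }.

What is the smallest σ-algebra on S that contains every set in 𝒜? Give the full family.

|σ(𝒜)| = 8.  σ(𝒜) = { {}, { ω₁ }, { ω₂ }, { ω₃ }, { ω₁, ω₂ }, { ω₁, ω₃ }, { ω₂, ω₃ }, S }

Derivation:
Take S₀ = 𝒜 ∪ {∅, S} = { {}, { ω₁, ω₂ }, { ω₁, ω₃ }, { ω₂, ω₃ }, S }.
Pass 1 (3 new):
  { ω₁ }  = S∖{ ω₂, ω₃ }
  { ω₂ }  = S∖{ ω₁, ω₃ }
  { ω₃ }  = S∖{ ω₁, ω₂ }
Pass 2: no new sets; the family is a σ-algebra.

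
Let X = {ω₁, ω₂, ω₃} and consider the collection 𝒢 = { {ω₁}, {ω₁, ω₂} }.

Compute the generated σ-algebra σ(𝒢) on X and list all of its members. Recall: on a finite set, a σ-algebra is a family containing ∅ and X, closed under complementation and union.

Take S₀ = 𝒢 ∪ {∅, X} = { {}, {ω₁}, {ω₁, ω₂}, X }.
Pass 1: 2 new —
  {ω₃}  = complement {ω₁, ω₂}
  {ω₂, ω₃}  = complement {ω₁}
  |family| = 6
Pass 2: 1 new —
  {ω₁, ω₃}  = {ω₃} ∪ {ω₁}
  |family| = 7
Pass 3. New:
  {ω₂}  = complement {ω₁, ω₃}
  |family| = 8
Pass 4: already closed under ᶜ and ∪.

σ(𝒢) = { {}, {ω₁}, {ω₂}, {ω₃}, {ω₁, ω₂}, {ω₁, ω₃}, {ω₂, ω₃}, X }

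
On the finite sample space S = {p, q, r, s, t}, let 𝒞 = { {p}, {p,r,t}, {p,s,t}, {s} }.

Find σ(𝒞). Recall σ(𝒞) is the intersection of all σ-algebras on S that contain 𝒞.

σ(𝒞) (32 sets): { {}, {p}, {q}, {r}, {s}, {t}, {p,q}, {p,r}, {p,s}, {p,t}, {q,r}, {q,s}, {q,t}, {r,s}, {r,t}, {s,t}, {p,q,r}, {p,q,s}, {p,q,t}, {p,r,s}, {p,r,t}, {p,s,t}, {q,r,s}, {q,r,t}, {q,s,t}, {r,s,t}, {p,q,r,s}, {p,q,r,t}, {p,q,s,t}, {p,r,s,t}, {q,r,s,t}, S }

Trace:
Begin from { {}, {p}, {s}, {p,r,t}, {p,s,t}, S } (that is, 𝒞 plus ∅ and S).
Step 1. New:
  {p,s}  = {s} ∪ {p}
  {q,r}  = ᶜ of {p,s,t}
  {q,s}  = ᶜ of {p,r,t}
  {p,q,r,t}  = ᶜ of {s}
  {p,r,s,t}  = {p,s,t} ∪ {p,r,t}
  {q,r,s,t}  = ᶜ of {p}
  (now 12)
Step 2: 7 new —
  {q}  = ᶜ of {p,r,s,t}
  {p,q,r}  = {q,r} ∪ {p}
  {p,q,s}  = {p,s} ∪ {q,s}
  {q,r,s}  = {q,r} ∪ {s}
  {q,r,t}  = ᶜ of {p,s}
  {p,q,r,s}  = {q,r} ∪ {p,s}
  {p,q,s,t}  = {p,s,t} ∪ {q,s}
  (now 19)
Step 3 (6 new):
  {r}  = ᶜ of {p,q,s,t}
  {t}  = ᶜ of {p,q,r,s}
  {p,q}  = {q} ∪ {p}
  {p,t}  = ᶜ of {q,r,s}
  {r,t}  = ᶜ of {p,q,s}
  {s,t}  = ᶜ of {p,q,r}
  (now 25)
Step 4 (7 new):
  {p,r}  = {r} ∪ {p}
  {q,t}  = {q} ∪ {t}
  {r,s}  = {r} ∪ {s}
  {p,q,t}  = {p,q} ∪ {t}
  {p,r,s}  = {r} ∪ {p,s}
  {q,s,t}  = {q} ∪ {s,t}
  {r,s,t}  = ᶜ of {p,q}
  (now 32)
After Step 5 the family is unchanged; done.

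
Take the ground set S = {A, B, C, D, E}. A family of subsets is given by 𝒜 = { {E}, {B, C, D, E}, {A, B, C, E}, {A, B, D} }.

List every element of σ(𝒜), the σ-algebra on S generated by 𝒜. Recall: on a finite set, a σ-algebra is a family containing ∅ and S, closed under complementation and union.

Take S₀ = 𝒜 ∪ {∅, S} = { ∅, {E}, {A, B, D}, {A, B, C, E}, {B, C, D, E}, S }.
Step 1 adds 5:
  {A}  = {B, C, D, E}ᶜ
  {D}  = {A, B, C, E}ᶜ
  {C, E}  = {A, B, D}ᶜ
  {A, B, C, D}  = {E}ᶜ
  {A, B, D, E}  = {A, B, D} ∪ {E}
  — 11 sets.
Step 2. New:
  {C}  = {A, B, D, E}ᶜ
  {A, D}  = {D} ∪ {A}
  {A, E}  = {E} ∪ {A}
  {D, E}  = {E} ∪ {D}
  {A, C, E}  = {C, E} ∪ {A}
  {C, D, E}  = {D} ∪ {C, E}
  — 17 sets.
Step 3 (10 new):
  {A, B}  = {C, D, E}ᶜ
  {A, C}  = {C} ∪ {A}
  {B, D}  = {A, C, E}ᶜ
  {C, D}  = {C} ∪ {D}
  {A, B, C}  = {D, E}ᶜ
  {A, C, D}  = {C} ∪ {A, D}
  {A, D, E}  = {D, E} ∪ {A, D}
  {B, C, D}  = {A, E}ᶜ
  {B, C, E}  = {A, D}ᶜ
  {A, C, D, E}  = {D, E} ∪ {A, C, E}
  — 27 sets.
Step 4 (5 new):
  {B}  = {A, C, D, E}ᶜ
  {B, C}  = {A, D, E}ᶜ
  {B, E}  = {A, C, D}ᶜ
  {A, B, E}  = {C, D}ᶜ
  {B, D, E}  = {A, C}ᶜ
  — 32 sets.
Step 5: no new sets; the family is a σ-algebra.

|σ(𝒜)| = 32.  σ(𝒜) = { ∅, {A}, {B}, {C}, {D}, {E}, {A, B}, {A, C}, {A, D}, {A, E}, {B, C}, {B, D}, {B, E}, {C, D}, {C, E}, {D, E}, {A, B, C}, {A, B, D}, {A, B, E}, {A, C, D}, {A, C, E}, {A, D, E}, {B, C, D}, {B, C, E}, {B, D, E}, {C, D, E}, {A, B, C, D}, {A, B, C, E}, {A, B, D, E}, {A, C, D, E}, {B, C, D, E}, S }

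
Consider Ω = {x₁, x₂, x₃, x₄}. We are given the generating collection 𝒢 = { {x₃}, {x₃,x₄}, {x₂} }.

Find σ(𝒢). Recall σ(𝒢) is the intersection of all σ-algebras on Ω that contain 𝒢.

σ(𝒢) = { ∅, {x₁}, {x₂}, {x₃}, {x₄}, {x₁,x₂}, {x₁,x₃}, {x₁,x₄}, {x₂,x₃}, {x₂,x₄}, {x₃,x₄}, {x₁,x₂,x₃}, {x₁,x₂,x₄}, {x₁,x₃,x₄}, {x₂,x₃,x₄}, Ω }

Derivation:
Take S₀ = 𝒢 ∪ {∅, Ω} = { ∅, {x₂}, {x₃}, {x₃,x₄}, Ω }.
Round 1. New:
  {x₁,x₂}  = {x₃,x₄}ᶜ
  {x₂,x₃}  = {x₃} ∪ {x₂}
  {x₁,x₂,x₄}  = {x₃}ᶜ
  {x₁,x₃,x₄}  = {x₂}ᶜ
  {x₂,x₃,x₄}  = {x₃,x₄} ∪ {x₂}
  [10 total]
Round 2 (3 new):
  {x₁}  = {x₂,x₃,x₄}ᶜ
  {x₁,x₄}  = {x₂,x₃}ᶜ
  {x₁,x₂,x₃}  = {x₁,x₂} ∪ {x₃}
  [13 total]
Round 3. New:
  {x₄}  = {x₁,x₂,x₃}ᶜ
  {x₁,x₃}  = {x₃} ∪ {x₁}
  [15 total]
Round 4. New:
  {x₂,x₄}  = {x₁,x₃}ᶜ
  [16 total]
Round 5: stable.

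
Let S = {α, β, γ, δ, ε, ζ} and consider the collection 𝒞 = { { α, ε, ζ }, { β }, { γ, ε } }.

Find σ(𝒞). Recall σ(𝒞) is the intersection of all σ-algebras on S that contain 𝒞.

|σ(𝒞)| = 32.  σ(𝒞) = { ∅, { β }, { γ }, { δ }, { ε }, { α, ζ }, { β, γ }, { β, δ }, { β, ε }, { γ, δ }, { γ, ε }, { δ, ε }, { α, β, ζ }, { α, γ, ζ }, { α, δ, ζ }, { α, ε, ζ }, { β, γ, δ }, { β, γ, ε }, { β, δ, ε }, { γ, δ, ε }, { α, β, γ, ζ }, { α, β, δ, ζ }, { α, β, ε, ζ }, { α, γ, δ, ζ }, { α, γ, ε, ζ }, { α, δ, ε, ζ }, { β, γ, δ, ε }, { α, β, γ, δ, ζ }, { α, β, γ, ε, ζ }, { α, β, δ, ε, ζ }, { α, γ, δ, ε, ζ }, S }

Check:
Seed the family with 𝒞 together with ∅ and S: { ∅, { β }, { γ, ε }, { α, ε, ζ }, S }.
Iteration 1 adds 6:
  { β, γ, δ }  = { α, ε, ζ }ᶜ
  { β, γ, ε }  = { γ, ε } ∪ { β }
  { α, β, δ, ζ }  = { γ, ε }ᶜ
  { α, β, ε, ζ }  = { α, ε, ζ } ∪ { β }
  { α, γ, ε, ζ }  = { α, ε, ζ } ∪ { γ, ε }
  { α, γ, δ, ε, ζ }  = { β }ᶜ
  [11 total]
Iteration 2 adds 7:
  { β, δ }  = { α, γ, ε, ζ }ᶜ
  { γ, δ }  = { α, β, ε, ζ }ᶜ
  { α, δ, ζ }  = { β, γ, ε }ᶜ
  { β, γ, δ, ε }  = { β, γ, δ } ∪ { β, γ, ε }
  { α, β, γ, δ, ζ }  = { β, γ, δ } ∪ { α, β, δ, ζ }
  { α, β, γ, ε, ζ }  = { α, γ, ε, ζ } ∪ { β }
  { α, β, δ, ε, ζ }  = { α, β, δ, ζ } ∪ { α, ε, ζ }
  [18 total]
Iteration 3: 7 new —
  { γ }  = { α, β, δ, ε, ζ }ᶜ
  { δ }  = { α, β, γ, ε, ζ }ᶜ
  { ε }  = { α, β, γ, δ, ζ }ᶜ
  { α, ζ }  = { β, γ, δ, ε }ᶜ
  { γ, δ, ε }  = { γ, δ } ∪ { γ, ε }
  { α, γ, δ, ζ }  = { γ, δ } ∪ { α, δ, ζ }
  { α, δ, ε, ζ }  = { α, ε, ζ } ∪ { α, δ, ζ }
  [25 total]
Iteration 4 (6 new):
  { β, γ }  = { α, δ, ε, ζ }ᶜ
  { β, ε }  = { α, γ, δ, ζ }ᶜ
  { δ, ε }  = { ε } ∪ { δ }
  { α, β, ζ }  = { γ, δ, ε }ᶜ
  { α, γ, ζ }  = { α, ζ } ∪ { γ }
  { β, δ, ε }  = { ε } ∪ { β, δ }
  [31 total]
Iteration 5 (1 new):
  { α, β, γ, ζ }  = { δ, ε }ᶜ
  [32 total]
Iteration 6: closed — nothing new.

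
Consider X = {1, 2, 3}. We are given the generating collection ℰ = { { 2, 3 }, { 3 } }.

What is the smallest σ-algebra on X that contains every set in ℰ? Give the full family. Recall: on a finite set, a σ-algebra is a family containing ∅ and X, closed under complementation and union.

Start: ℰ ∪ {∅, X} = { ∅, { 3 }, { 2, 3 }, X }.
Iteration 1. New:
  { 1 }  = { 2, 3 }ᶜ
  { 1, 2 }  = { 3 }ᶜ
  [6 total]
Iteration 2 adds 1:
  { 1, 3 }  = { 3 } ∪ { 1 }
  [7 total]
Iteration 3. New:
  { 2 }  = { 1, 3 }ᶜ
  [8 total]
After Iteration 4 the family is unchanged; done.

σ(ℰ) = { ∅, { 1 }, { 2 }, { 3 }, { 1, 2 }, { 1, 3 }, { 2, 3 }, X }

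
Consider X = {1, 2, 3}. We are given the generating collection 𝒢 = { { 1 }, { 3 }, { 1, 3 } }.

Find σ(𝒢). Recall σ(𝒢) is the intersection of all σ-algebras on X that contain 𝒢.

Seed the family with 𝒢 together with ∅ and X: { ∅, { 1 }, { 3 }, { 1, 3 }, X }.
Step 1: 3 new —
  { 2 }  = complement { 1, 3 }
  { 1, 2 }  = complement { 3 }
  { 2, 3 }  = complement { 1 }
  — 8 sets.
Step 2: already closed under ᶜ and ∪.

Therefore σ(𝒢) = { ∅, { 1 }, { 2 }, { 3 }, { 1, 2 }, { 1, 3 }, { 2, 3 }, X } (|σ(𝒢)| = 8).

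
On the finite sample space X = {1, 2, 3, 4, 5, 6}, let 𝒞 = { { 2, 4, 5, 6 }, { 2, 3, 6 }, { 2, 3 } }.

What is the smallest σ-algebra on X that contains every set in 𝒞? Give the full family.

Take S₀ = 𝒞 ∪ {∅, X} = { {}, { 2, 3 }, { 2, 3, 6 }, { 2, 4, 5, 6 }, X }.
Round 1: 4 new —
  { 1, 3 }  = X∖{ 2, 4, 5, 6 }
  { 1, 4, 5 }  = X∖{ 2, 3, 6 }
  { 1, 4, 5, 6 }  = X∖{ 2, 3 }
  { 2, 3, 4, 5, 6 }  = { 2, 4, 5, 6 } ∪ { 2, 3 }
  (now 9)
Round 2: +7 →
  { 1 }  = X∖{ 2, 3, 4, 5, 6 }
  { 1, 2, 3 }  = { 2, 3 } ∪ { 1, 3 }
  { 1, 2, 3, 6 }  = { 2, 3, 6 } ∪ { 1, 3 }
  { 1, 3, 4, 5 }  = { 1, 4, 5 } ∪ { 1, 3 }
  { 1, 2, 3, 4, 5 }  = { 1, 4, 5 } ∪ { 2, 3 }
  { 1, 2, 4, 5, 6 }  = { 1, 4, 5 } ∪ { 2, 4, 5, 6 }
  { 1, 3, 4, 5, 6 }  = { 1, 4, 5, 6 } ∪ { 1, 3 }
  (now 16)
Round 3 adds 6:
  { 2 }  = X∖{ 1, 3, 4, 5, 6 }
  { 3 }  = X∖{ 1, 2, 4, 5, 6 }
  { 6 }  = X∖{ 1, 2, 3, 4, 5 }
  { 2, 6 }  = X∖{ 1, 3, 4, 5 }
  { 4, 5 }  = X∖{ 1, 2, 3, 6 }
  { 4, 5, 6 }  = X∖{ 1, 2, 3 }
  (now 22)
Round 4: 10 new —
  { 1, 2 }  = { 2 } ∪ { 1 }
  { 1, 6 }  = { 6 } ∪ { 1 }
  { 3, 6 }  = { 6 } ∪ { 3 }
  { 1, 2, 6 }  = { 2, 6 } ∪ { 1 }
  { 1, 3, 6 }  = { 6 } ∪ { 1, 3 }
  { 2, 4, 5 }  = { 2 } ∪ { 4, 5 }
  { 3, 4, 5 }  = { 4, 5 } ∪ { 3 }
  { 1, 2, 4, 5 }  = { 1, 4, 5 } ∪ { 2 }
  { 2, 3, 4, 5 }  = { 4, 5 } ∪ { 2, 3 }
  { 3, 4, 5, 6 }  = { 3 } ∪ { 4, 5, 6 }
  (now 32)
Round 5: no new sets; the family is a σ-algebra.

|σ(𝒞)| = 32.  σ(𝒞) = { {}, { 1 }, { 2 }, { 3 }, { 6 }, { 1, 2 }, { 1, 3 }, { 1, 6 }, { 2, 3 }, { 2, 6 }, { 3, 6 }, { 4, 5 }, { 1, 2, 3 }, { 1, 2, 6 }, { 1, 3, 6 }, { 1, 4, 5 }, { 2, 3, 6 }, { 2, 4, 5 }, { 3, 4, 5 }, { 4, 5, 6 }, { 1, 2, 3, 6 }, { 1, 2, 4, 5 }, { 1, 3, 4, 5 }, { 1, 4, 5, 6 }, { 2, 3, 4, 5 }, { 2, 4, 5, 6 }, { 3, 4, 5, 6 }, { 1, 2, 3, 4, 5 }, { 1, 2, 4, 5, 6 }, { 1, 3, 4, 5, 6 }, { 2, 3, 4, 5, 6 }, X }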